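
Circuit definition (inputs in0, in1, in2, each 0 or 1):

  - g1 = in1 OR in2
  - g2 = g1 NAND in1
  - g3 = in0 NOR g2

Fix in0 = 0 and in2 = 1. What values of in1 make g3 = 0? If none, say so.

Check with in0 = 0 and in2 = 1 and in1=0:
g1 = in1 OR in2 = 0 OR 1 = 1
g2 = g1 NAND in1 = 1 NAND 0 = 1
g3 = in0 NOR g2 = 0 NOR 1 = 0
So g3 = 0.

in1=0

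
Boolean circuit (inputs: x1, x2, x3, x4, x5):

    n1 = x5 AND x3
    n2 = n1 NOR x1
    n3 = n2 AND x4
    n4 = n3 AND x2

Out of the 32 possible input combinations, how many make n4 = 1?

n4 = n3 AND x2 must be 1, so both n3 = 1 and x2 = 1.
n3 = n2 AND x4 must be 1, so both n2 = 1 and x4 = 1.
n2 = n1 NOR x1 must be 1, so both n1 = 0 and x1 = 0.
Enumerating the 32 input combinations, 3 give n4 = 1 and 29 give n4 = 0.

3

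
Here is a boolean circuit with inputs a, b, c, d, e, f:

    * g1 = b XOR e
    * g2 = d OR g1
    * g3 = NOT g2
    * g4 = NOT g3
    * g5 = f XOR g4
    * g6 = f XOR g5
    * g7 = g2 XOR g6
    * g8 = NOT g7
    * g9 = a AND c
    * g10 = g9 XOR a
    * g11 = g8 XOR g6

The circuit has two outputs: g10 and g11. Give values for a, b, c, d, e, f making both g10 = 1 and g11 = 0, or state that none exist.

a=1 b=1 c=0 d=1 e=1 f=1

Check with a=1 b=1 c=0 d=1 e=1 f=1:
g1 = b XOR e = 1 XOR 1 = 0
g2 = d OR g1 = 1 OR 0 = 1
g3 = NOT g2 = NOT 1 = 0
g4 = NOT g3 = NOT 0 = 1
g5 = f XOR g4 = 1 XOR 1 = 0
g6 = f XOR g5 = 1 XOR 0 = 1
g7 = g2 XOR g6 = 1 XOR 1 = 0
g8 = NOT g7 = NOT 0 = 1
g9 = a AND c = 1 AND 0 = 0
g10 = g9 XOR a = 0 XOR 1 = 1
g11 = g8 XOR g6 = 1 XOR 1 = 0
So g10 = 1 and g11 = 0.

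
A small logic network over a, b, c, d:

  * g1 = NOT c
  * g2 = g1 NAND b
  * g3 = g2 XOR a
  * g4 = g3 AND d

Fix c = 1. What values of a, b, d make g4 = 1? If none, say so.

g4 = g3 AND d must be 1, so both g3 = 1 and d = 1.
g3 = g2 XOR a must be 1, so g2 and a differ.
Check with c = 1 and a=0, b=0, d=1:
g1 = NOT c = NOT 1 = 0
g2 = g1 NAND b = 0 NAND 0 = 1
g3 = g2 XOR a = 1 XOR 0 = 1
g4 = g3 AND d = 1 AND 1 = 1
So g4 = 1.

a=0, b=0, d=1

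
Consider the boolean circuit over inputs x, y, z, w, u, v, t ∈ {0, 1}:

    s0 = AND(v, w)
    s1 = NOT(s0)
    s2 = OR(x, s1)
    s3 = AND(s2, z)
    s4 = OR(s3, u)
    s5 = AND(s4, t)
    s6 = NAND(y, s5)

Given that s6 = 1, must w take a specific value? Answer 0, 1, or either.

either

Both values of w occur among assignments with s6 = 1:
  w=0: x=0, y=0, z=0, w=0, u=0, v=0, t=0
  w=1: x=0, y=0, z=0, w=1, u=0, v=0, t=0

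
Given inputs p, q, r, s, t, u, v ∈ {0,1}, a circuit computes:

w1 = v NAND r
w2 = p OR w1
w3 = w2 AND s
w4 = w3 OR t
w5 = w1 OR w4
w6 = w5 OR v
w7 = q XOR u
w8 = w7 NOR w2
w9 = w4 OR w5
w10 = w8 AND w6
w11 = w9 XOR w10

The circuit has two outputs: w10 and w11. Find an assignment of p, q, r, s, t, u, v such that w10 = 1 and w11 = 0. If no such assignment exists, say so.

Check with p=0 q=1 r=1 s=1 t=1 u=1 v=1:
w1 = v NAND r = 1 NAND 1 = 0
w2 = p OR w1 = 0 OR 0 = 0
w3 = w2 AND s = 0 AND 1 = 0
w4 = w3 OR t = 0 OR 1 = 1
w5 = w1 OR w4 = 0 OR 1 = 1
w6 = w5 OR v = 1 OR 1 = 1
w7 = q XOR u = 1 XOR 1 = 0
w8 = w7 NOR w2 = 0 NOR 0 = 1
w9 = w4 OR w5 = 1 OR 1 = 1
w10 = w8 AND w6 = 1 AND 1 = 1
w11 = w9 XOR w10 = 1 XOR 1 = 0
So w10 = 1 and w11 = 0.

p=0 q=1 r=1 s=1 t=1 u=1 v=1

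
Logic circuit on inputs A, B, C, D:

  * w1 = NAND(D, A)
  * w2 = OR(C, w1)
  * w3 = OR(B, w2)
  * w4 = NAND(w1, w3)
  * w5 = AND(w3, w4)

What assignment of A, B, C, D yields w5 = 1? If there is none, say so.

A=1 B=0 C=1 D=1

Check with A=1 B=0 C=1 D=1:
w1 = NAND(D, A) = NAND(1, 1) = 0
w2 = OR(C, w1) = OR(1, 0) = 1
w3 = OR(B, w2) = OR(0, 1) = 1
w4 = NAND(w1, w3) = NAND(0, 1) = 1
w5 = AND(w3, w4) = AND(1, 1) = 1
So w5 = 1 as required.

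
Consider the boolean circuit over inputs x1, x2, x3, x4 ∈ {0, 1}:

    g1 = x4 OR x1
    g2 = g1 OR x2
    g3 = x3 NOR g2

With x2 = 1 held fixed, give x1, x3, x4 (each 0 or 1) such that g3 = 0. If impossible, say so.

g3 = x3 NOR g2 must be 0, so at least one of x3, g2 is 1.
Check with x2 = 1 and x1=1, x3=0, x4=1:
g1 = x4 OR x1 = 1 OR 1 = 1
g2 = g1 OR x2 = 1 OR 1 = 1
g3 = x3 NOR g2 = 0 NOR 1 = 0
So g3 = 0.

x1=1, x3=0, x4=1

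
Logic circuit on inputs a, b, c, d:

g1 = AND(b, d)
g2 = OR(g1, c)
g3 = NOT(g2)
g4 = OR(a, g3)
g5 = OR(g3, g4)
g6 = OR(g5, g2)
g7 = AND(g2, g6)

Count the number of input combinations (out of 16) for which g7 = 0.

6

g7 = AND(g2, g6) must be 0, so at least one of g2, g6 is 0.
Satisfying assignments:
  a=0, b=0, c=0, d=0
  a=0, b=0, c=0, d=1
  a=0, b=1, c=0, d=0
  a=1, b=0, c=0, d=0
  a=1, b=0, c=0, d=1
  a=1, b=1, c=0, d=0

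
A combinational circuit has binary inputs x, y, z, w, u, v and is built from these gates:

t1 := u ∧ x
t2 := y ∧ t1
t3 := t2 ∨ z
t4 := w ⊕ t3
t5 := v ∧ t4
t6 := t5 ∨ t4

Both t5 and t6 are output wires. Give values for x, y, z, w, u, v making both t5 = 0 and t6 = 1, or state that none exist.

Check with x=0, y=1, z=1, w=0, u=1, v=0:
t1 = u ∧ x = 1 ∧ 0 = 0
t2 = y ∧ t1 = 1 ∧ 0 = 0
t3 = t2 ∨ z = 0 ∨ 1 = 1
t4 = w ⊕ t3 = 0 ⊕ 1 = 1
t5 = v ∧ t4 = 0 ∧ 1 = 0
t6 = t5 ∨ t4 = 0 ∨ 1 = 1
So t5 = 0 and t6 = 1.

x=0, y=1, z=1, w=0, u=1, v=0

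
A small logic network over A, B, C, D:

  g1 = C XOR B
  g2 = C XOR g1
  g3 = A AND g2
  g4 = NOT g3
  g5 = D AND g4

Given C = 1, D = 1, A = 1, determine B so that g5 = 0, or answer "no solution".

Check with C = 1, D = 1, A = 1 and B=1:
g1 = C XOR B = 1 XOR 1 = 0
g2 = C XOR g1 = 1 XOR 0 = 1
g3 = A AND g2 = 1 AND 1 = 1
g4 = NOT g3 = NOT 1 = 0
g5 = D AND g4 = 1 AND 0 = 0
So g5 = 0.

B=1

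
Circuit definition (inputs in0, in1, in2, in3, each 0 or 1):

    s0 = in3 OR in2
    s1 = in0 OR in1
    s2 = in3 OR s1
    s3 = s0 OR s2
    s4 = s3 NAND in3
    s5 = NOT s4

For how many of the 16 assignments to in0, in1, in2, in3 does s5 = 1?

8

s5 = NOT s4 must be 1, so s4 = 0.
s4 = s3 NAND in3 must be 0, so both s3 = 1 and in3 = 1.
Enumerating the 16 input combinations, 8 give s5 = 1 and 8 give s5 = 0.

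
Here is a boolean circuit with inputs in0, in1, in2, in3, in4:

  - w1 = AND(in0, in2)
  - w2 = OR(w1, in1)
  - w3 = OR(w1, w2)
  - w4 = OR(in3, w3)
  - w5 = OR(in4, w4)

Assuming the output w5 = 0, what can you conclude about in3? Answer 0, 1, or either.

w5 = OR(in4, w4) must be 0, so both in4 = 0 and w4 = 0.
w4 = OR(in3, w3) must be 0, so both in3 = 0 and w3 = 0.
Every assignment with w5 = 0 has in3 = 0; there are 3 such assignment(s).
  in0=0, in1=0, in2=0, in3=0, in4=0
  in0=0, in1=0, in2=1, in3=0, in4=0
  in0=1, in1=0, in2=0, in3=0, in4=0

0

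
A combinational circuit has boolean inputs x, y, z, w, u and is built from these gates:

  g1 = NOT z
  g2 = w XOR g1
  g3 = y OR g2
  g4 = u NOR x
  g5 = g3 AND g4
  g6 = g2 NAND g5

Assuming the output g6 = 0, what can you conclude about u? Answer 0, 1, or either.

0

g6 = g2 NAND g5 must be 0, so both g2 = 1 and g5 = 1.
g2 = w XOR g1 must be 1, so w and g1 differ.
g5 = g3 AND g4 must be 1, so both g3 = 1 and g4 = 1.
Every assignment with g6 = 0 has u = 0; there are 4 such assignment(s).
  x=0, y=0, z=0, w=0, u=0
  x=0, y=0, z=1, w=1, u=0
  x=0, y=1, z=0, w=0, u=0
  x=0, y=1, z=1, w=1, u=0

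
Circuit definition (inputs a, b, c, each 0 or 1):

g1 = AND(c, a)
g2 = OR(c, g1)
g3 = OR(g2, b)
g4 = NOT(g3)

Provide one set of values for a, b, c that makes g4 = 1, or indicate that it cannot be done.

a=1 b=0 c=0

Check with a=1 b=0 c=0:
g1 = AND(c, a) = AND(0, 1) = 0
g2 = OR(c, g1) = OR(0, 0) = 0
g3 = OR(g2, b) = OR(0, 0) = 0
g4 = NOT(g3) = NOT 0 = 1
So g4 = 1 as required.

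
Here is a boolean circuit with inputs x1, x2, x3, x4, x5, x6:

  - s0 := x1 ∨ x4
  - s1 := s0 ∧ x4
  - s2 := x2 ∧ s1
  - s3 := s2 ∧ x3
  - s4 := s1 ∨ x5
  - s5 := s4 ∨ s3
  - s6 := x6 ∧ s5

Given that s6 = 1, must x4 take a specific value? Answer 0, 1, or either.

either

Both values of x4 occur among assignments with s6 = 1:
  x4=0: x1=0, x2=0, x3=0, x4=0, x5=1, x6=1
  x4=1: x1=0, x2=0, x3=0, x4=1, x5=0, x6=1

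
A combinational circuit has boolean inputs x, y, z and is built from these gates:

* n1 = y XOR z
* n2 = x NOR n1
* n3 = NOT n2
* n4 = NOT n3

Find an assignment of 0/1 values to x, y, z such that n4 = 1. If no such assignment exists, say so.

Check with x=0, y=1, z=1:
n1 = y XOR z = 1 XOR 1 = 0
n2 = x NOR n1 = 0 NOR 0 = 1
n3 = NOT n2 = NOT 1 = 0
n4 = NOT n3 = NOT 0 = 1
So n4 = 1 as required.

x=0, y=1, z=1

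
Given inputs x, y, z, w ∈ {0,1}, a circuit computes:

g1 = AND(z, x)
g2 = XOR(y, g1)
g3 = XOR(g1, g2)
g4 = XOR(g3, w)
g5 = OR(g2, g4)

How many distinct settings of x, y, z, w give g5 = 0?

g5 = OR(g2, g4) must be 0, so both g2 = 0 and g4 = 0.
g2 = XOR(y, g1) must be 0, so y and g1 are equal.
g4 = XOR(g3, w) must be 0, so g3 and w are equal.
Satisfying assignments:
  x=0, y=0, z=0, w=0
  x=0, y=0, z=1, w=0
  x=1, y=0, z=0, w=0
  x=1, y=1, z=1, w=1

4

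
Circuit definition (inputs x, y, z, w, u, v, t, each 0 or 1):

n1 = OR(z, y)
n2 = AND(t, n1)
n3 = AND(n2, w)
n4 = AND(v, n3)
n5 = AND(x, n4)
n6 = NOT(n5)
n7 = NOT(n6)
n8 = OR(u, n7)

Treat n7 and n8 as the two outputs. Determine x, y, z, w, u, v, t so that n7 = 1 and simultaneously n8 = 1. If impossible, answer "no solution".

Check with x=1 y=1 z=1 w=1 u=1 v=1 t=1:
n1 = OR(z, y) = OR(1, 1) = 1
n2 = AND(t, n1) = AND(1, 1) = 1
n3 = AND(n2, w) = AND(1, 1) = 1
n4 = AND(v, n3) = AND(1, 1) = 1
n5 = AND(x, n4) = AND(1, 1) = 1
n6 = NOT(n5) = NOT 1 = 0
n7 = NOT(n6) = NOT 0 = 1
n8 = OR(u, n7) = OR(1, 1) = 1
So n7 = 1 and n8 = 1.

x=1 y=1 z=1 w=1 u=1 v=1 t=1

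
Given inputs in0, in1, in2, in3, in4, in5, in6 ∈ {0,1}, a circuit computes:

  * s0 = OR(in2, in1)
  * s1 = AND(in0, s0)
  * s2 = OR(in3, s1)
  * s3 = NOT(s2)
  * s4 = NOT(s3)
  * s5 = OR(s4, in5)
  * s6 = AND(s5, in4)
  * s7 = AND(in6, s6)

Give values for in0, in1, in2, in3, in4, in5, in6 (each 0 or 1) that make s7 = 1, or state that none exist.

s7 = AND(in6, s6) must be 1, so both in6 = 1 and s6 = 1.
s6 = AND(s5, in4) must be 1, so both s5 = 1 and in4 = 1.
s5 = OR(s4, in5) must be 1, so at least one of s4, in5 is 1.
Check with in0=0, in1=0, in2=1, in3=1, in4=1, in5=0, in6=1:
s0 = OR(in2, in1) = OR(1, 0) = 1
s1 = AND(in0, s0) = AND(0, 1) = 0
s2 = OR(in3, s1) = OR(1, 0) = 1
s3 = NOT(s2) = NOT 1 = 0
s4 = NOT(s3) = NOT 0 = 1
s5 = OR(s4, in5) = OR(1, 0) = 1
s6 = AND(s5, in4) = AND(1, 1) = 1
s7 = AND(in6, s6) = AND(1, 1) = 1
So s7 = 1 as required.

in0=0, in1=0, in2=1, in3=1, in4=1, in5=0, in6=1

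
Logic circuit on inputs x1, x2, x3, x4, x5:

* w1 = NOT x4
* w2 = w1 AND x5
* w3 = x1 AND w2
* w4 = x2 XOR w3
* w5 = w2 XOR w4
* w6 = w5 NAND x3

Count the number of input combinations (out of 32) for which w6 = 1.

24

w6 = w5 NAND x3 must be 1, so at least one of w5, x3 is 0.
Enumerating the 32 input combinations, 24 give w6 = 1 and 8 give w6 = 0.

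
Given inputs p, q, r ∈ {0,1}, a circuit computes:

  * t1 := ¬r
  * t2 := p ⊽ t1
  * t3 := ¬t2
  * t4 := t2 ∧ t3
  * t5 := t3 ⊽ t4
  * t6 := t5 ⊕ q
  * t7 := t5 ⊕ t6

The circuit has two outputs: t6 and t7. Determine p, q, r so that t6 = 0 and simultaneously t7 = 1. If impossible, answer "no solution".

Check with p=0, q=1, r=1:
t1 = ¬r = ¬1 = 0
t2 = p ⊽ t1 = 0 ⊽ 0 = 1
t3 = ¬t2 = ¬1 = 0
t4 = t2 ∧ t3 = 1 ∧ 0 = 0
t5 = t3 ⊽ t4 = 0 ⊽ 0 = 1
t6 = t5 ⊕ q = 1 ⊕ 1 = 0
t7 = t5 ⊕ t6 = 1 ⊕ 0 = 1
So t6 = 0 and t7 = 1.

p=0, q=1, r=1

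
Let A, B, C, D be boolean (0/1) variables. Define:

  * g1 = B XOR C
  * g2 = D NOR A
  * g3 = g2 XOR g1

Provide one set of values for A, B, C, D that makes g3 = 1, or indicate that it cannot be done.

A=0 B=0 C=1 D=1

g3 = g2 XOR g1 must be 1, so g2 and g1 differ.
Check with A=0 B=0 C=1 D=1:
g1 = B XOR C = 0 XOR 1 = 1
g2 = D NOR A = 1 NOR 0 = 0
g3 = g2 XOR g1 = 0 XOR 1 = 1
So g3 = 1 as required.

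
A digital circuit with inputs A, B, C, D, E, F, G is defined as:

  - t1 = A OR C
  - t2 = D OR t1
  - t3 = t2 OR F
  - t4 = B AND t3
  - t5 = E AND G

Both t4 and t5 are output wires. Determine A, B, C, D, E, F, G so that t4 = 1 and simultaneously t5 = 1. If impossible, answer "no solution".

A=0 B=1 C=1 D=0 E=1 F=0 G=1

Check with A=0 B=1 C=1 D=0 E=1 F=0 G=1:
t1 = A OR C = 0 OR 1 = 1
t2 = D OR t1 = 0 OR 1 = 1
t3 = t2 OR F = 1 OR 0 = 1
t4 = B AND t3 = 1 AND 1 = 1
t5 = E AND G = 1 AND 1 = 1
So t4 = 1 and t5 = 1.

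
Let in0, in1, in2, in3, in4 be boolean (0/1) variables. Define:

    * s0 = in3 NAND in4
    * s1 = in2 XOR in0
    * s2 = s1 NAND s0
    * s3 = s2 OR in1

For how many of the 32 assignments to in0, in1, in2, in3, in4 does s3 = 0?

6

s3 = s2 OR in1 must be 0, so both s2 = 0 and in1 = 0.
Satisfying assignments:
  in0=0, in1=0, in2=1, in3=0, in4=0
  in0=0, in1=0, in2=1, in3=0, in4=1
  in0=0, in1=0, in2=1, in3=1, in4=0
  in0=1, in1=0, in2=0, in3=0, in4=0
  in0=1, in1=0, in2=0, in3=0, in4=1
  in0=1, in1=0, in2=0, in3=1, in4=0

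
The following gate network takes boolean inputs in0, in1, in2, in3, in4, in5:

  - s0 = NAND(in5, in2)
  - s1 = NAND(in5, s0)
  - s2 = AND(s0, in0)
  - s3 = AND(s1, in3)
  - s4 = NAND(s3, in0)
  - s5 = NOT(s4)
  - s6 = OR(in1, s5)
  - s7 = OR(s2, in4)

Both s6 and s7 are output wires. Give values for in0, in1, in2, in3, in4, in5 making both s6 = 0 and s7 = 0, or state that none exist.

Check with in0=0 in1=0 in2=1 in3=0 in4=0 in5=1:
s0 = NAND(in5, in2) = NAND(1, 1) = 0
s1 = NAND(in5, s0) = NAND(1, 0) = 1
s2 = AND(s0, in0) = AND(0, 0) = 0
s3 = AND(s1, in3) = AND(1, 0) = 0
s4 = NAND(s3, in0) = NAND(0, 0) = 1
s5 = NOT(s4) = NOT 1 = 0
s6 = OR(in1, s5) = OR(0, 0) = 0
s7 = OR(s2, in4) = OR(0, 0) = 0
So s6 = 0 and s7 = 0.

in0=0 in1=0 in2=1 in3=0 in4=0 in5=1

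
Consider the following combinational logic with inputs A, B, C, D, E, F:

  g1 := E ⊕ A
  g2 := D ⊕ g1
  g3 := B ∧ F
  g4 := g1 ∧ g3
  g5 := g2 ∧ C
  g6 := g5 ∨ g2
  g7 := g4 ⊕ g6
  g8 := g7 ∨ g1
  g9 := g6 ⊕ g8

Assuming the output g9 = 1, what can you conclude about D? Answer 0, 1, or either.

1

g9 = g6 ⊕ g8 must be 1, so g6 and g8 differ.
Every assignment with g9 = 1 has D = 1; there are 16 such assignment(s).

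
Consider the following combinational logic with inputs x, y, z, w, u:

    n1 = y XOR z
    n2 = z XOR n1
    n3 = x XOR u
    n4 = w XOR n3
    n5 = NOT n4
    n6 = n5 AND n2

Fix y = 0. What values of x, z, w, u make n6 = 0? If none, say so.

x=1 z=0 w=1 u=1

Check with y = 0 and x=1, z=0, w=1, u=1:
n1 = y XOR z = 0 XOR 0 = 0
n2 = z XOR n1 = 0 XOR 0 = 0
n3 = x XOR u = 1 XOR 1 = 0
n4 = w XOR n3 = 1 XOR 0 = 1
n5 = NOT n4 = NOT 1 = 0
n6 = n5 AND n2 = 0 AND 0 = 0
So n6 = 0.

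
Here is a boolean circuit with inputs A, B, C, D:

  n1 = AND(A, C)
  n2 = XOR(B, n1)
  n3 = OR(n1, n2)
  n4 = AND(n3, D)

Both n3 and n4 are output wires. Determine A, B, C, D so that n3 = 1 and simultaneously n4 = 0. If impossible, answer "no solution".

Check with A=1 B=0 C=1 D=0:
n1 = AND(A, C) = AND(1, 1) = 1
n2 = XOR(B, n1) = XOR(0, 1) = 1
n3 = OR(n1, n2) = OR(1, 1) = 1
n4 = AND(n3, D) = AND(1, 0) = 0
So n3 = 1 and n4 = 0.

A=1 B=0 C=1 D=0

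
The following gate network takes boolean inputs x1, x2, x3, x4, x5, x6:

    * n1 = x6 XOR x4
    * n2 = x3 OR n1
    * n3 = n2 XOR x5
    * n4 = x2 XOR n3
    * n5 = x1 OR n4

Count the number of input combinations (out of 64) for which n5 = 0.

n5 = x1 OR n4 must be 0, so both x1 = 0 and n4 = 0.
Enumerating the 64 input combinations, 16 give n5 = 0 and 48 give n5 = 1.

16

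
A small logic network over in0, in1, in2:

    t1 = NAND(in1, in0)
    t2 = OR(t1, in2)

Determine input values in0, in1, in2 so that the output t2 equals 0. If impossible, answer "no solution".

in0=1, in1=1, in2=0

t2 = OR(t1, in2) must be 0, so both t1 = 0 and in2 = 0.
t1 = NAND(in1, in0) must be 0, so both in1 = 1 and in0 = 1.
Check with in0=1, in1=1, in2=0:
t1 = NAND(in1, in0) = NAND(1, 1) = 0
t2 = OR(t1, in2) = OR(0, 0) = 0
So t2 = 0 as required.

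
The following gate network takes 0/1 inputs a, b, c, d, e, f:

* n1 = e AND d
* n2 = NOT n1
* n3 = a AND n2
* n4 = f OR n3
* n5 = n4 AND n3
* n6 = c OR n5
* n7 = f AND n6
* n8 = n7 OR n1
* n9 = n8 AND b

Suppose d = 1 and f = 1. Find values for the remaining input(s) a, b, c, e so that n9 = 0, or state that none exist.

a=0, b=0, c=1, e=0

n9 = n8 AND b must be 0, so at least one of n8, b is 0.
Check with d = 1 and f = 1 and a=0, b=0, c=1, e=0:
n1 = e AND d = 0 AND 1 = 0
n2 = NOT n1 = NOT 0 = 1
n3 = a AND n2 = 0 AND 1 = 0
n4 = f OR n3 = 1 OR 0 = 1
n5 = n4 AND n3 = 1 AND 0 = 0
n6 = c OR n5 = 1 OR 0 = 1
n7 = f AND n6 = 1 AND 1 = 1
n8 = n7 OR n1 = 1 OR 0 = 1
n9 = n8 AND b = 1 AND 0 = 0
So n9 = 0.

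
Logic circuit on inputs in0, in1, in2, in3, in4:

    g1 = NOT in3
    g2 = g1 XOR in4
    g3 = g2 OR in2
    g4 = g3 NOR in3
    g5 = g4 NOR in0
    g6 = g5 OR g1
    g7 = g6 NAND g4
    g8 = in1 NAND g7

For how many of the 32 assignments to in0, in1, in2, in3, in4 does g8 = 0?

14

g8 = in1 NAND g7 must be 0, so both in1 = 1 and g7 = 1.
g7 = g6 NAND g4 must be 1, so at least one of g6, g4 is 0.
Enumerating the 32 input combinations, 14 give g8 = 0 and 18 give g8 = 1.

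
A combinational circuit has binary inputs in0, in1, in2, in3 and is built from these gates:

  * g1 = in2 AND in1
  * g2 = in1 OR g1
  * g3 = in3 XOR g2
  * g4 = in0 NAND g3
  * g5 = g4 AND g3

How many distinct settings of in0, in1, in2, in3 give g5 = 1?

g5 = g4 AND g3 must be 1, so both g4 = 1 and g3 = 1.
g4 = in0 NAND g3 must be 1, so at least one of in0, g3 is 0.
Enumerating the 16 input combinations, 4 give g5 = 1 and 12 give g5 = 0.

4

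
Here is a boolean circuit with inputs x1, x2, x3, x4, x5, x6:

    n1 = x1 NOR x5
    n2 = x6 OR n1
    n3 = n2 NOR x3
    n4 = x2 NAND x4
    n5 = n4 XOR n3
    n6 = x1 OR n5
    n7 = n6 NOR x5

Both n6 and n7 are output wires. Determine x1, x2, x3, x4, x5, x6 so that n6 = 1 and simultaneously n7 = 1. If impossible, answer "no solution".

Across all 64 input combinations, none give both n6 = 1 and n7 = 1.

no solution exists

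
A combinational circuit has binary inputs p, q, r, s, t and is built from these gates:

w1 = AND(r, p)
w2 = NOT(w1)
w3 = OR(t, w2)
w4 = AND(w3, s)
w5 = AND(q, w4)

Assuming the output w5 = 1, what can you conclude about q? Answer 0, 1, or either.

w5 = AND(q, w4) must be 1, so both q = 1 and w4 = 1.
w4 = AND(w3, s) must be 1, so both w3 = 1 and s = 1.
w3 = OR(t, w2) must be 1, so at least one of t, w2 is 1.
Every assignment with w5 = 1 has q = 1; there are 7 such assignment(s).

1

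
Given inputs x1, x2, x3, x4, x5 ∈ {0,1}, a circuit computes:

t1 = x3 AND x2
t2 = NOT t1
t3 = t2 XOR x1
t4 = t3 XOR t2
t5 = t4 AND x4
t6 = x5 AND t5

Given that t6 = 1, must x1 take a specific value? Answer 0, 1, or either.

t6 = x5 AND t5 must be 1, so both x5 = 1 and t5 = 1.
t5 = t4 AND x4 must be 1, so both t4 = 1 and x4 = 1.
t4 = t3 XOR t2 must be 1, so t3 and t2 differ.
Every assignment with t6 = 1 has x1 = 1; there are 4 such assignment(s).
  x1=1, x2=0, x3=0, x4=1, x5=1
  x1=1, x2=0, x3=1, x4=1, x5=1
  x1=1, x2=1, x3=0, x4=1, x5=1
  x1=1, x2=1, x3=1, x4=1, x5=1

1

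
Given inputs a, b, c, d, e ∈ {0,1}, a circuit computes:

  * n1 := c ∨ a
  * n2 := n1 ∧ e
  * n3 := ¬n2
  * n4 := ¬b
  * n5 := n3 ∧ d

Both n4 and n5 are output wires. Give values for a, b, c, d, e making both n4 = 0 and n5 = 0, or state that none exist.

a=0, b=1, c=1, d=0, e=1

Check with a=0, b=1, c=1, d=0, e=1:
n1 = c ∨ a = 1 ∨ 0 = 1
n2 = n1 ∧ e = 1 ∧ 1 = 1
n3 = ¬n2 = ¬1 = 0
n4 = ¬b = ¬1 = 0
n5 = n3 ∧ d = 0 ∧ 0 = 0
So n4 = 0 and n5 = 0.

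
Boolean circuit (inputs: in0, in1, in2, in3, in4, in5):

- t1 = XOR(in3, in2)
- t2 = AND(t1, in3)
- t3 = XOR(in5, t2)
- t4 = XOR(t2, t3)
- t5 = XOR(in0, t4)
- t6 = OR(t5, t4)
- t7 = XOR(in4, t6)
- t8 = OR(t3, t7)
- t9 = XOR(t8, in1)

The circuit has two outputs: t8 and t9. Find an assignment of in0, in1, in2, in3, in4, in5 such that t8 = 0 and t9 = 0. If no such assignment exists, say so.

in0=0, in1=0, in2=0, in3=0, in4=0, in5=0

Check with in0=0, in1=0, in2=0, in3=0, in4=0, in5=0:
t1 = XOR(in3, in2) = XOR(0, 0) = 0
t2 = AND(t1, in3) = AND(0, 0) = 0
t3 = XOR(in5, t2) = XOR(0, 0) = 0
t4 = XOR(t2, t3) = XOR(0, 0) = 0
t5 = XOR(in0, t4) = XOR(0, 0) = 0
t6 = OR(t5, t4) = OR(0, 0) = 0
t7 = XOR(in4, t6) = XOR(0, 0) = 0
t8 = OR(t3, t7) = OR(0, 0) = 0
t9 = XOR(t8, in1) = XOR(0, 0) = 0
So t8 = 0 and t9 = 0.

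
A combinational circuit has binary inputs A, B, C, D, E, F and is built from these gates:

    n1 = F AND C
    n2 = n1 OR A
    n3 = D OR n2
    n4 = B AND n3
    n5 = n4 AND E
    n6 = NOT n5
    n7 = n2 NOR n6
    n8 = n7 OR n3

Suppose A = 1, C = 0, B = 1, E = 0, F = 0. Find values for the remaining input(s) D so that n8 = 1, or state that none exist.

D=1

n8 = n7 OR n3 must be 1, so at least one of n7, n3 is 1.
Check with A = 1, C = 0, B = 1, E = 0, F = 0 and D=1:
n1 = F AND C = 0 AND 0 = 0
n2 = n1 OR A = 0 OR 1 = 1
n3 = D OR n2 = 1 OR 1 = 1
n4 = B AND n3 = 1 AND 1 = 1
n5 = n4 AND E = 1 AND 0 = 0
n6 = NOT n5 = NOT 0 = 1
n7 = n2 NOR n6 = 1 NOR 1 = 0
n8 = n7 OR n3 = 0 OR 1 = 1
So n8 = 1.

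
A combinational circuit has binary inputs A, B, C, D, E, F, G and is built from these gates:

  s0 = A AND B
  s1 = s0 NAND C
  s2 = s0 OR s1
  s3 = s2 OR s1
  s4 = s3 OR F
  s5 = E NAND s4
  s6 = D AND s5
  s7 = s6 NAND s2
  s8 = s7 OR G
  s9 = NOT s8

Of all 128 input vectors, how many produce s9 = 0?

s9 = NOT s8 must be 0, so s8 = 1.
Enumerating the 128 input combinations, 112 give s9 = 0 and 16 give s9 = 1.

112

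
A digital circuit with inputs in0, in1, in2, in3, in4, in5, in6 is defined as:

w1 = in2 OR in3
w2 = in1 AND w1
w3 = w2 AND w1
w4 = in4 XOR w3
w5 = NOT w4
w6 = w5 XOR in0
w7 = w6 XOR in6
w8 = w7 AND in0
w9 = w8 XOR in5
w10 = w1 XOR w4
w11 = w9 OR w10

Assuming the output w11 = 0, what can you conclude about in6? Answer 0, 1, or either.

Both values of in6 occur among assignments with w11 = 0:
  in6=0: in0=0, in1=0, in2=0, in3=0, in4=0, in5=0, in6=0
  in6=1: in0=0, in1=0, in2=0, in3=0, in4=0, in5=0, in6=1

either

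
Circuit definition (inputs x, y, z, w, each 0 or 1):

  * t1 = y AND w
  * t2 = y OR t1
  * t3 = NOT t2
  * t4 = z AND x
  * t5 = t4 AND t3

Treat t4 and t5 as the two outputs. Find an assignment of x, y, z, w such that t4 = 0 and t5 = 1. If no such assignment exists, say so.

Across all 16 input combinations, none give both t4 = 0 and t5 = 1.

no solution exists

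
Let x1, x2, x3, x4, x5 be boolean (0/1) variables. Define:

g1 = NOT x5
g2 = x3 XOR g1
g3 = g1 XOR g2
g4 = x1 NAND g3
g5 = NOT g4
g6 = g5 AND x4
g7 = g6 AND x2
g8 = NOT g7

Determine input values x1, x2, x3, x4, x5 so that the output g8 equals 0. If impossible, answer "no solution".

g8 = NOT g7 must be 0, so g7 = 1.
Check with x1=1, x2=1, x3=1, x4=1, x5=0:
g1 = NOT x5 = NOT 0 = 1
g2 = x3 XOR g1 = 1 XOR 1 = 0
g3 = g1 XOR g2 = 1 XOR 0 = 1
g4 = x1 NAND g3 = 1 NAND 1 = 0
g5 = NOT g4 = NOT 0 = 1
g6 = g5 AND x4 = 1 AND 1 = 1
g7 = g6 AND x2 = 1 AND 1 = 1
g8 = NOT g7 = NOT 1 = 0
So g8 = 0 as required.

x1=1, x2=1, x3=1, x4=1, x5=0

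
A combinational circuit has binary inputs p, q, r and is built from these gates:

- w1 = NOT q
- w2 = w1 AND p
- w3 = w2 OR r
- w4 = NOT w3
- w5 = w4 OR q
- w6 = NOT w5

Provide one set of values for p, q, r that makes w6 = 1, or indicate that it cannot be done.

Check with p=0 q=0 r=1:
w1 = NOT q = NOT 0 = 1
w2 = w1 AND p = 1 AND 0 = 0
w3 = w2 OR r = 0 OR 1 = 1
w4 = NOT w3 = NOT 1 = 0
w5 = w4 OR q = 0 OR 0 = 0
w6 = NOT w5 = NOT 0 = 1
So w6 = 1 as required.

p=0 q=0 r=1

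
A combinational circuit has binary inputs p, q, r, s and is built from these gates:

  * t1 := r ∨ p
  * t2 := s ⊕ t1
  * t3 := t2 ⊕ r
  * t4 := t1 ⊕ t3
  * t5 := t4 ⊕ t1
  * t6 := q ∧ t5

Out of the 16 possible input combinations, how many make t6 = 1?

4

t6 = q ∧ t5 must be 1, so both q = 1 and t5 = 1.
t5 = t4 ⊕ t1 must be 1, so t4 and t1 differ.
Satisfying assignments:
  p=0, q=1, r=0, s=1
  p=0, q=1, r=1, s=1
  p=1, q=1, r=0, s=0
  p=1, q=1, r=1, s=1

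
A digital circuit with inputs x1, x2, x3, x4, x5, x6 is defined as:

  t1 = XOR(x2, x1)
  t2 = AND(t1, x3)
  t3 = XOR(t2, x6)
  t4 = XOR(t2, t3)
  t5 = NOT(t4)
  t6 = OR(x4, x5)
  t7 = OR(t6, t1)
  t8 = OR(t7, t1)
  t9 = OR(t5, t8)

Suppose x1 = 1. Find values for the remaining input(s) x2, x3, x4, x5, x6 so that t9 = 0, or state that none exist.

x2=1, x3=1, x4=0, x5=0, x6=1

Check with x1 = 1 and x2=1, x3=1, x4=0, x5=0, x6=1:
t1 = XOR(x2, x1) = XOR(1, 1) = 0
t2 = AND(t1, x3) = AND(0, 1) = 0
t3 = XOR(t2, x6) = XOR(0, 1) = 1
t4 = XOR(t2, t3) = XOR(0, 1) = 1
t5 = NOT(t4) = NOT 1 = 0
t6 = OR(x4, x5) = OR(0, 0) = 0
t7 = OR(t6, t1) = OR(0, 0) = 0
t8 = OR(t7, t1) = OR(0, 0) = 0
t9 = OR(t5, t8) = OR(0, 0) = 0
So t9 = 0.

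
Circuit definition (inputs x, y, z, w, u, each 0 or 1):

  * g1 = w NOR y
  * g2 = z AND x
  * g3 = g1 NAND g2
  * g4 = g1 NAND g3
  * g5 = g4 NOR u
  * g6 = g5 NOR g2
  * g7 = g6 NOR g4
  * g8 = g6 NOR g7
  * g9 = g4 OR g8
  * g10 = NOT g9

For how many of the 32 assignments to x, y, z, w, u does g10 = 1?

6

g10 = NOT g9 must be 1, so g9 = 0.
g9 = g4 OR g8 must be 0, so both g4 = 0 and g8 = 0.
g4 = g1 NAND g3 must be 0, so both g1 = 1 and g3 = 1.
Satisfying assignments:
  x=0, y=0, z=0, w=0, u=0
  x=0, y=0, z=0, w=0, u=1
  x=0, y=0, z=1, w=0, u=0
  x=0, y=0, z=1, w=0, u=1
  x=1, y=0, z=0, w=0, u=0
  x=1, y=0, z=0, w=0, u=1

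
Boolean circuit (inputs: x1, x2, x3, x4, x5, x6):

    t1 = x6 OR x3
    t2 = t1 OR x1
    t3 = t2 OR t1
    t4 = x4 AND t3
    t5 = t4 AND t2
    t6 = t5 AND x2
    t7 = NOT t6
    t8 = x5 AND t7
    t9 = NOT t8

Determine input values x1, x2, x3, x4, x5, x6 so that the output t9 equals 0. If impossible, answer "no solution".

x1=1, x2=0, x3=1, x4=1, x5=1, x6=1

Check with x1=1, x2=0, x3=1, x4=1, x5=1, x6=1:
t1 = x6 OR x3 = 1 OR 1 = 1
t2 = t1 OR x1 = 1 OR 1 = 1
t3 = t2 OR t1 = 1 OR 1 = 1
t4 = x4 AND t3 = 1 AND 1 = 1
t5 = t4 AND t2 = 1 AND 1 = 1
t6 = t5 AND x2 = 1 AND 0 = 0
t7 = NOT t6 = NOT 0 = 1
t8 = x5 AND t7 = 1 AND 1 = 1
t9 = NOT t8 = NOT 1 = 0
So t9 = 0 as required.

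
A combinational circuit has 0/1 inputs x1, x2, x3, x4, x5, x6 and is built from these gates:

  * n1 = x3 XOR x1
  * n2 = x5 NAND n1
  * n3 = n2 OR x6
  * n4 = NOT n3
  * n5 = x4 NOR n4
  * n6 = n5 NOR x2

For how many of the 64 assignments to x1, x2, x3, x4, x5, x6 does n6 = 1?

n6 = n5 NOR x2 must be 1, so both n5 = 0 and x2 = 0.
n5 = x4 NOR n4 must be 0, so at least one of x4, n4 is 1.
Enumerating the 64 input combinations, 18 give n6 = 1 and 46 give n6 = 0.

18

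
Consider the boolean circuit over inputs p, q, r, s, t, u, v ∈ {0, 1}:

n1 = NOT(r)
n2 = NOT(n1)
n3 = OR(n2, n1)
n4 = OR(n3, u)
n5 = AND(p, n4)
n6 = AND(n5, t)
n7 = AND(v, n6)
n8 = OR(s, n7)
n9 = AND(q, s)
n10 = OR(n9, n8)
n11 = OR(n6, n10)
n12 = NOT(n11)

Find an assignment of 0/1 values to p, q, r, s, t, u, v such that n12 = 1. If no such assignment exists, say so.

p=0, q=0, r=0, s=0, t=0, u=0, v=1

Check with p=0, q=0, r=0, s=0, t=0, u=0, v=1:
n1 = NOT(r) = NOT 0 = 1
n2 = NOT(n1) = NOT 1 = 0
n3 = OR(n2, n1) = OR(0, 1) = 1
n4 = OR(n3, u) = OR(1, 0) = 1
n5 = AND(p, n4) = AND(0, 1) = 0
n6 = AND(n5, t) = AND(0, 0) = 0
n7 = AND(v, n6) = AND(1, 0) = 0
n8 = OR(s, n7) = OR(0, 0) = 0
n9 = AND(q, s) = AND(0, 0) = 0
n10 = OR(n9, n8) = OR(0, 0) = 0
n11 = OR(n6, n10) = OR(0, 0) = 0
n12 = NOT(n11) = NOT 0 = 1
So n12 = 1 as required.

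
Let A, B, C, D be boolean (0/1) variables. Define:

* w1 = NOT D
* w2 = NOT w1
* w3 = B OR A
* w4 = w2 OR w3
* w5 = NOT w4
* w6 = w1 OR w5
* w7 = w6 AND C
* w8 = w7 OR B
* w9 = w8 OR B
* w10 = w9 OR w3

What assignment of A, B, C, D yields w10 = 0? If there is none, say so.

A=0, B=0, C=1, D=1

Check with A=0, B=0, C=1, D=1:
w1 = NOT D = NOT 1 = 0
w2 = NOT w1 = NOT 0 = 1
w3 = B OR A = 0 OR 0 = 0
w4 = w2 OR w3 = 1 OR 0 = 1
w5 = NOT w4 = NOT 1 = 0
w6 = w1 OR w5 = 0 OR 0 = 0
w7 = w6 AND C = 0 AND 1 = 0
w8 = w7 OR B = 0 OR 0 = 0
w9 = w8 OR B = 0 OR 0 = 0
w10 = w9 OR w3 = 0 OR 0 = 0
So w10 = 0 as required.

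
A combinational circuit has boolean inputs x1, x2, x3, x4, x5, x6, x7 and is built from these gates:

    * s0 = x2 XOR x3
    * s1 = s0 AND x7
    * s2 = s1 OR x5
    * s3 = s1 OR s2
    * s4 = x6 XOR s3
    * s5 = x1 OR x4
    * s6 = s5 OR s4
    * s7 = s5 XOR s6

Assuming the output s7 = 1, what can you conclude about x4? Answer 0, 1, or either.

s7 = s5 XOR s6 must be 1, so s5 and s6 differ.
Every assignment with s7 = 1 has x4 = 0; there are 16 such assignment(s).

0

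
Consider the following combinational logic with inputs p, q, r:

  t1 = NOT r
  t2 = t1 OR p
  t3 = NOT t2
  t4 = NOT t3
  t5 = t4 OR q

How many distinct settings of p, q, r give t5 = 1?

t5 = t4 OR q must be 1, so at least one of t4, q is 1.
Enumerating the 8 input combinations, 7 give t5 = 1 and 1 give t5 = 0.

7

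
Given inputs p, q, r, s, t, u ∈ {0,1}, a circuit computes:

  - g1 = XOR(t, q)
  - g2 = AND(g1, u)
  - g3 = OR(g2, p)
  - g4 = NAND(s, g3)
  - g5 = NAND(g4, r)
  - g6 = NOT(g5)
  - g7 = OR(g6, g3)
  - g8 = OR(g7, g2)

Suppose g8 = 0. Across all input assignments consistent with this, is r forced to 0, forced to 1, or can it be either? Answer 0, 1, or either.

0

g8 = OR(g7, g2) must be 0, so both g7 = 0 and g2 = 0.
Every assignment with g8 = 0 has r = 0; there are 12 such assignment(s).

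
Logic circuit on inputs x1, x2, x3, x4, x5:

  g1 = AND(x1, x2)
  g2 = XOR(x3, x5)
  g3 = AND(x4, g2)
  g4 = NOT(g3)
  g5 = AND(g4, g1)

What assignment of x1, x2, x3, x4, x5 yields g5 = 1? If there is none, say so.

x1=1, x2=1, x3=0, x4=1, x5=0

g5 = AND(g4, g1) must be 1, so both g4 = 1 and g1 = 1.
g4 = NOT(g3) must be 1, so g3 = 0.
g1 = AND(x1, x2) must be 1, so both x1 = 1 and x2 = 1.
Check with x1=1, x2=1, x3=0, x4=1, x5=0:
g1 = AND(x1, x2) = AND(1, 1) = 1
g2 = XOR(x3, x5) = XOR(0, 0) = 0
g3 = AND(x4, g2) = AND(1, 0) = 0
g4 = NOT(g3) = NOT 0 = 1
g5 = AND(g4, g1) = AND(1, 1) = 1
So g5 = 1 as required.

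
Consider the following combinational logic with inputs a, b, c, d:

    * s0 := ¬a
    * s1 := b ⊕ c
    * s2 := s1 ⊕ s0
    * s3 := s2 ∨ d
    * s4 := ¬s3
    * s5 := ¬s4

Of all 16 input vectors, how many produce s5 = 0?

4

s5 = ¬s4 must be 0, so s4 = 1.
s4 = ¬s3 must be 1, so s3 = 0.
Satisfying assignments:
  a=0, b=0, c=1, d=0
  a=0, b=1, c=0, d=0
  a=1, b=0, c=0, d=0
  a=1, b=1, c=1, d=0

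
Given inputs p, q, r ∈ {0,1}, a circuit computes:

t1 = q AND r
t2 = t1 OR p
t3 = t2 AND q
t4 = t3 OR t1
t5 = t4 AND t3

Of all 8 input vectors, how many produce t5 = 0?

5

t5 = t4 AND t3 must be 0, so at least one of t4, t3 is 0.
Satisfying assignments:
  p=0, q=0, r=0
  p=0, q=0, r=1
  p=0, q=1, r=0
  p=1, q=0, r=0
  p=1, q=0, r=1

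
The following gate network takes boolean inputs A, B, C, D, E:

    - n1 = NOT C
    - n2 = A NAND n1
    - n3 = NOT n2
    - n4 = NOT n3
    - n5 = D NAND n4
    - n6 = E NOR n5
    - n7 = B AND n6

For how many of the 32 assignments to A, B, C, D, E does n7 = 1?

n7 = B AND n6 must be 1, so both B = 1 and n6 = 1.
n6 = E NOR n5 must be 1, so both E = 0 and n5 = 0.
Satisfying assignments:
  A=0, B=1, C=0, D=1, E=0
  A=0, B=1, C=1, D=1, E=0
  A=1, B=1, C=1, D=1, E=0

3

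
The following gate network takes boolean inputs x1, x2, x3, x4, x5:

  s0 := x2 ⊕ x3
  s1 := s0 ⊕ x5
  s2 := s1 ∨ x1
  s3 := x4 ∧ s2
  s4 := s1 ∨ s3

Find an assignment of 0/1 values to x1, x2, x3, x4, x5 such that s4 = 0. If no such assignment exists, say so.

x1=0 x2=0 x3=1 x4=0 x5=1

Check with x1=0 x2=0 x3=1 x4=0 x5=1:
s0 = x2 ⊕ x3 = 0 ⊕ 1 = 1
s1 = s0 ⊕ x5 = 1 ⊕ 1 = 0
s2 = s1 ∨ x1 = 0 ∨ 0 = 0
s3 = x4 ∧ s2 = 0 ∧ 0 = 0
s4 = s1 ∨ s3 = 0 ∨ 0 = 0
So s4 = 0 as required.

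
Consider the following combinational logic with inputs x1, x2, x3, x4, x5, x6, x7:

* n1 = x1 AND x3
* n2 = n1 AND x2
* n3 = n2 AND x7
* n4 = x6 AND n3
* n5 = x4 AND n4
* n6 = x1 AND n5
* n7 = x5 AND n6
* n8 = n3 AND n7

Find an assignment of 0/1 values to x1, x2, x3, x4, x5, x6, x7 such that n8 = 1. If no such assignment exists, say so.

n8 = n3 AND n7 must be 1, so both n3 = 1 and n7 = 1.
Check with x1=1 x2=1 x3=1 x4=1 x5=1 x6=1 x7=1:
n1 = x1 AND x3 = 1 AND 1 = 1
n2 = n1 AND x2 = 1 AND 1 = 1
n3 = n2 AND x7 = 1 AND 1 = 1
n4 = x6 AND n3 = 1 AND 1 = 1
n5 = x4 AND n4 = 1 AND 1 = 1
n6 = x1 AND n5 = 1 AND 1 = 1
n7 = x5 AND n6 = 1 AND 1 = 1
n8 = n3 AND n7 = 1 AND 1 = 1
So n8 = 1 as required.

x1=1 x2=1 x3=1 x4=1 x5=1 x6=1 x7=1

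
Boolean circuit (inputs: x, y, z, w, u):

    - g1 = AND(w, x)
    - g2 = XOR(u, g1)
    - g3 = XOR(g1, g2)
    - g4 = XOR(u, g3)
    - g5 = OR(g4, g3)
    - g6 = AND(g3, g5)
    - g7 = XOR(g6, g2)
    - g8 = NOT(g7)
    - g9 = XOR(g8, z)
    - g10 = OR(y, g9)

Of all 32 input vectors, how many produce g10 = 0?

8

g10 = OR(y, g9) must be 0, so both y = 0 and g9 = 0.
g9 = XOR(g8, z) must be 0, so g8 and z are equal.
Enumerating the 32 input combinations, 8 give g10 = 0 and 24 give g10 = 1.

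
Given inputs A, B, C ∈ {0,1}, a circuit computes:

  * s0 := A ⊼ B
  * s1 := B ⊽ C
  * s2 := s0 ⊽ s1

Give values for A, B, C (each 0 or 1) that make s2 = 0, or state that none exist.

A=0, B=1, C=0

s2 = s0 ⊽ s1 must be 0, so at least one of s0, s1 is 1.
Check with A=0, B=1, C=0:
s0 = A ⊼ B = 0 ⊼ 1 = 1
s1 = B ⊽ C = 1 ⊽ 0 = 0
s2 = s0 ⊽ s1 = 1 ⊽ 0 = 0
So s2 = 0 as required.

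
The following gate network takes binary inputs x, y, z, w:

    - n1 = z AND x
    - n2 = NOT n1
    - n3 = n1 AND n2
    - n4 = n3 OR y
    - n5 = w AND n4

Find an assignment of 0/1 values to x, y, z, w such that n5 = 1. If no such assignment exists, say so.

x=0, y=1, z=0, w=1

n5 = w AND n4 must be 1, so both w = 1 and n4 = 1.
Check with x=0, y=1, z=0, w=1:
n1 = z AND x = 0 AND 0 = 0
n2 = NOT n1 = NOT 0 = 1
n3 = n1 AND n2 = 0 AND 1 = 0
n4 = n3 OR y = 0 OR 1 = 1
n5 = w AND n4 = 1 AND 1 = 1
So n5 = 1 as required.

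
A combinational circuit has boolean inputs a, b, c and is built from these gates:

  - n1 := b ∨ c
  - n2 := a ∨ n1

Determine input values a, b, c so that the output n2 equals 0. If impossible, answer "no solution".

n2 = a ∨ n1 must be 0, so both a = 0 and n1 = 0.
n1 = b ∨ c must be 0, so both b = 0 and c = 0.
Check with a=0 b=0 c=0:
n1 = b ∨ c = 0 ∨ 0 = 0
n2 = a ∨ n1 = 0 ∨ 0 = 0
So n2 = 0 as required.

a=0 b=0 c=0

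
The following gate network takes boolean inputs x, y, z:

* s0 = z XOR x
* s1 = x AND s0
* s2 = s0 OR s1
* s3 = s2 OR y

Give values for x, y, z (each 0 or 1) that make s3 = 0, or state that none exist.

s3 = s2 OR y must be 0, so both s2 = 0 and y = 0.
s2 = s0 OR s1 must be 0, so both s0 = 0 and s1 = 0.
Check with x=1, y=0, z=1:
s0 = z XOR x = 1 XOR 1 = 0
s1 = x AND s0 = 1 AND 0 = 0
s2 = s0 OR s1 = 0 OR 0 = 0
s3 = s2 OR y = 0 OR 0 = 0
So s3 = 0 as required.

x=1, y=0, z=1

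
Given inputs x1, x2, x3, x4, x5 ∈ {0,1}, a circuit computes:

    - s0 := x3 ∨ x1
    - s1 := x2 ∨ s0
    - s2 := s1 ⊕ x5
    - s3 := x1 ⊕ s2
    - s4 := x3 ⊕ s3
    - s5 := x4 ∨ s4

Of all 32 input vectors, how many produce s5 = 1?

s5 = x4 ∨ s4 must be 1, so at least one of x4, s4 is 1.
Enumerating the 32 input combinations, 24 give s5 = 1 and 8 give s5 = 0.

24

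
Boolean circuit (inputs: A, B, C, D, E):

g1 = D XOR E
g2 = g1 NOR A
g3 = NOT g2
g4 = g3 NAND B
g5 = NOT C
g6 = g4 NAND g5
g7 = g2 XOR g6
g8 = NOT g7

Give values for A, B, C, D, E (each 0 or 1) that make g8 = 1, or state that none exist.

A=0 B=0 C=0 D=1 E=0

g8 = NOT g7 must be 1, so g7 = 0.
g7 = g2 XOR g6 must be 0, so g2 and g6 are equal.
Check with A=0 B=0 C=0 D=1 E=0:
g1 = D XOR E = 1 XOR 0 = 1
g2 = g1 NOR A = 1 NOR 0 = 0
g3 = NOT g2 = NOT 0 = 1
g4 = g3 NAND B = 1 NAND 0 = 1
g5 = NOT C = NOT 0 = 1
g6 = g4 NAND g5 = 1 NAND 1 = 0
g7 = g2 XOR g6 = 0 XOR 0 = 0
g8 = NOT g7 = NOT 0 = 1
So g8 = 1 as required.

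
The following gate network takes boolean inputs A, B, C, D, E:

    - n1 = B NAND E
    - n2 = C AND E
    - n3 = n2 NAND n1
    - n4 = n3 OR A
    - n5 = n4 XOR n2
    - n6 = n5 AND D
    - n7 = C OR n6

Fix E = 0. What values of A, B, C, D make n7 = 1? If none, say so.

n7 = C OR n6 must be 1, so at least one of C, n6 is 1.
Check with E = 0 and A=1, B=1, C=1, D=1:
n1 = B NAND E = 1 NAND 0 = 1
n2 = C AND E = 1 AND 0 = 0
n3 = n2 NAND n1 = 0 NAND 1 = 1
n4 = n3 OR A = 1 OR 1 = 1
n5 = n4 XOR n2 = 1 XOR 0 = 1
n6 = n5 AND D = 1 AND 1 = 1
n7 = C OR n6 = 1 OR 1 = 1
So n7 = 1.

A=1, B=1, C=1, D=1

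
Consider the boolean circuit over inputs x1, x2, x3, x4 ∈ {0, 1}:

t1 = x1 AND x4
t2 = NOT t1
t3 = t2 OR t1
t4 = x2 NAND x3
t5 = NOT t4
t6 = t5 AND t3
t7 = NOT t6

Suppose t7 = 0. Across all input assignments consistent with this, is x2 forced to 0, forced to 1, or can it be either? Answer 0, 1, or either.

t7 = NOT t6 must be 0, so t6 = 1.
t6 = t5 AND t3 must be 1, so both t5 = 1 and t3 = 1.
t5 = NOT t4 must be 1, so t4 = 0.
Every assignment with t7 = 0 has x2 = 1; there are 4 such assignment(s).
  x1=0, x2=1, x3=1, x4=0
  x1=0, x2=1, x3=1, x4=1
  x1=1, x2=1, x3=1, x4=0
  x1=1, x2=1, x3=1, x4=1

1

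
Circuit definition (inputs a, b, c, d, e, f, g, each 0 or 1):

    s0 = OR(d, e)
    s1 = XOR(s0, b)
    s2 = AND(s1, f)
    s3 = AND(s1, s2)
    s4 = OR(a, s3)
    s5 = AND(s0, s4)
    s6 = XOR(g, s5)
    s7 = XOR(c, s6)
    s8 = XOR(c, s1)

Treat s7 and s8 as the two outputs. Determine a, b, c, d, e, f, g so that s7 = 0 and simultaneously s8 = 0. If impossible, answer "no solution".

a=1, b=1, c=0, d=1, e=0, f=1, g=1

Check with a=1, b=1, c=0, d=1, e=0, f=1, g=1:
s0 = OR(d, e) = OR(1, 0) = 1
s1 = XOR(s0, b) = XOR(1, 1) = 0
s2 = AND(s1, f) = AND(0, 1) = 0
s3 = AND(s1, s2) = AND(0, 0) = 0
s4 = OR(a, s3) = OR(1, 0) = 1
s5 = AND(s0, s4) = AND(1, 1) = 1
s6 = XOR(g, s5) = XOR(1, 1) = 0
s7 = XOR(c, s6) = XOR(0, 0) = 0
s8 = XOR(c, s1) = XOR(0, 0) = 0
So s7 = 0 and s8 = 0.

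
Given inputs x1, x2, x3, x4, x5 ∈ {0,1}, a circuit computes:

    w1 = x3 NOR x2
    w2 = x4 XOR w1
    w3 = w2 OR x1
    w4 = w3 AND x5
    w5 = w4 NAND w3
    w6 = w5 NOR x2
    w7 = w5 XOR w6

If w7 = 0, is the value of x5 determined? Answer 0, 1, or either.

1

w7 = w5 XOR w6 must be 0, so w5 and w6 are equal.
Every assignment with w7 = 0 has x5 = 1; there are 6 such assignment(s).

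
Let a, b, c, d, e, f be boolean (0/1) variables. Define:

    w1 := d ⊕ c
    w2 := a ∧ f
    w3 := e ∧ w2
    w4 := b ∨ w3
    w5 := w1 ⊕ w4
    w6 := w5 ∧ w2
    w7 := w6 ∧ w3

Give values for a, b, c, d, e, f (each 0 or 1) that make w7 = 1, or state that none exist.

a=1, b=1, c=0, d=0, e=1, f=1

w7 = w6 ∧ w3 must be 1, so both w6 = 1 and w3 = 1.
w6 = w5 ∧ w2 must be 1, so both w5 = 1 and w2 = 1.
Check with a=1, b=1, c=0, d=0, e=1, f=1:
w1 = d ⊕ c = 0 ⊕ 0 = 0
w2 = a ∧ f = 1 ∧ 1 = 1
w3 = e ∧ w2 = 1 ∧ 1 = 1
w4 = b ∨ w3 = 1 ∨ 1 = 1
w5 = w1 ⊕ w4 = 0 ⊕ 1 = 1
w6 = w5 ∧ w2 = 1 ∧ 1 = 1
w7 = w6 ∧ w3 = 1 ∧ 1 = 1
So w7 = 1 as required.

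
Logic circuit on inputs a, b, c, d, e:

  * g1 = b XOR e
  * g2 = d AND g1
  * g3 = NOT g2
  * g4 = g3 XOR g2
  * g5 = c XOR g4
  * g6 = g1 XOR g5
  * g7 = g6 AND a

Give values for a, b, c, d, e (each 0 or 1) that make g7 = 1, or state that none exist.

g7 = g6 AND a must be 1, so both g6 = 1 and a = 1.
g6 = g1 XOR g5 must be 1, so g1 and g5 differ.
Check with a=1, b=0, c=1, d=0, e=1:
g1 = b XOR e = 0 XOR 1 = 1
g2 = d AND g1 = 0 AND 1 = 0
g3 = NOT g2 = NOT 0 = 1
g4 = g3 XOR g2 = 1 XOR 0 = 1
g5 = c XOR g4 = 1 XOR 1 = 0
g6 = g1 XOR g5 = 1 XOR 0 = 1
g7 = g6 AND a = 1 AND 1 = 1
So g7 = 1 as required.

a=1, b=0, c=1, d=0, e=1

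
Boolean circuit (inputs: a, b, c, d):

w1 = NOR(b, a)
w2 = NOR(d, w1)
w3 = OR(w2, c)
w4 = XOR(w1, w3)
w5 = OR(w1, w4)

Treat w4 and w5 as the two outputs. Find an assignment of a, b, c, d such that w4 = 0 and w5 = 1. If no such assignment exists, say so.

a=0, b=0, c=1, d=1

Check with a=0, b=0, c=1, d=1:
w1 = NOR(b, a) = NOR(0, 0) = 1
w2 = NOR(d, w1) = NOR(1, 1) = 0
w3 = OR(w2, c) = OR(0, 1) = 1
w4 = XOR(w1, w3) = XOR(1, 1) = 0
w5 = OR(w1, w4) = OR(1, 0) = 1
So w4 = 0 and w5 = 1.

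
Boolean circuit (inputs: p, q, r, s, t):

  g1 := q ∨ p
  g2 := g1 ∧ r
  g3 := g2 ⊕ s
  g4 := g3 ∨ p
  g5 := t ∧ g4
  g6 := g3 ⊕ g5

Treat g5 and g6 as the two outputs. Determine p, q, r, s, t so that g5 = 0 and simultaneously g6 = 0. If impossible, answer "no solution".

Check with p=0 q=1 r=1 s=1 t=0:
g1 = q ∨ p = 1 ∨ 0 = 1
g2 = g1 ∧ r = 1 ∧ 1 = 1
g3 = g2 ⊕ s = 1 ⊕ 1 = 0
g4 = g3 ∨ p = 0 ∨ 0 = 0
g5 = t ∧ g4 = 0 ∧ 0 = 0
g6 = g3 ⊕ g5 = 0 ⊕ 0 = 0
So g5 = 0 and g6 = 0.

p=0 q=1 r=1 s=1 t=0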